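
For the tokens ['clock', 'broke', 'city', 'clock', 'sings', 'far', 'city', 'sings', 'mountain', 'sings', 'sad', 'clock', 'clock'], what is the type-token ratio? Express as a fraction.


Tokens: 13
Unique types: ('broke', 'city', 'clock', 'far', 'mountain', 'sad', 'sings') = 7
TTR = 7/13
Already in lowest terms.

7/13


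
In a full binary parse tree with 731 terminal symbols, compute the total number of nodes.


Leaf nodes (terminals): 731
Internal nodes = n - 1 = 731 - 1 = 730
Total = leaves + internal = 731 + 730 = 1461

1461


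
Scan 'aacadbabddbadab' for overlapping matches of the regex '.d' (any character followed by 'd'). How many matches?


Pattern: .d means any character followed by 'd'.
Scanning 'aacadbabddbadab' position-by-position:
  Pos 0: window 'aa' -> no
  Pos 1: window 'ac' -> no
  Pos 2: window 'ca' -> no
  Pos 3: window 'ad' -> MATCH
  Pos 4: window 'db' -> no
  Pos 5: window 'ba' -> no
  Pos 6: window 'ab' -> no
  Pos 7: window 'bd' -> MATCH
  Pos 8: window 'dd' -> MATCH
  Pos 9: window 'db' -> no
  Pos 10: window 'ba' -> no
  Pos 11: window 'ad' -> MATCH
  Pos 12: window 'da' -> no
  Pos 13: window 'ab' -> no
  Pos 14: window 'b' -> no
Total matches: 4

4


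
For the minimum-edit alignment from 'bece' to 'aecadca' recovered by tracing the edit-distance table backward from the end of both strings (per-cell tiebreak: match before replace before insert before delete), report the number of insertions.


Edit distance = 5. Backtracking from cell (4, 7) with preference match > replace > insert > delete,
then listing the resulting alignment 'bece' -> 'aecadca' left to right:
  Step 1: replace b->a
  Step 2: keep 'e'
  Step 3: insert 'c' [insertion #1]
  Step 4: insert 'a' [insertion #2]
  Step 5: insert 'd' [insertion #3]
  Step 6: keep 'c'
  Step 7: replace e->a
Total insertions: 3

3


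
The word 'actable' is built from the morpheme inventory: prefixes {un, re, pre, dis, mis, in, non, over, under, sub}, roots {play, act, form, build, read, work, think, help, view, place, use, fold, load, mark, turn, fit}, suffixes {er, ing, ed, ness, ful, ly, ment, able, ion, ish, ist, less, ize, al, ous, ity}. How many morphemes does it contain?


Segmenting 'actable' against the inventory:
  'act' -> root (morpheme 1)
  'able' -> suffix (morpheme 2)
Total morphemes: 2

2


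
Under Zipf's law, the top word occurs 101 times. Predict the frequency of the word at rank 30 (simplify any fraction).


Zipf's law: freq(rank) = f1 / rank
f1 = 101, rank = 30
freq = 101 / 30
GCD(101, 30) = 1
Simplified: 101/30

101/30


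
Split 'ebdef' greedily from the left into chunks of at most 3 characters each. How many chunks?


'ebdef' has 5 characters.
Chunking with max size 3:
  Chunk 1: 'ebd' (positions 0-2)
  Chunk 2: 'ef' (positions 3-4)
Total chunks: ceil(5 / 3) = 2

2


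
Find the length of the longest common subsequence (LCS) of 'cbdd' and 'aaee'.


DP table for LCS of 'cbdd' and 'aaee':
       a  a  e  e
    0  0  0  0  0
  c 0  0  0  0  0
  b 0  0  0  0  0
  d 0  0  0  0  0
  d 0  0  0  0  0
LCS length = 0

0


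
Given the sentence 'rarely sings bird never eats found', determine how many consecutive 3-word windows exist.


Word trigrams from [6] words:
  Trigram 1: (rarely sings bird)
  Trigram 2: (sings bird never)
  Trigram 3: (bird never eats)
  Trigram 4: (never eats found)
Total word trigrams: 6 - 2 = 4

4


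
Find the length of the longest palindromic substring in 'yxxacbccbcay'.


Scanning 'yxxacbccbcay' for palindromic substrings.
Substring at positions 3-10: 'acbccbca'.
Check: reverse('acbccbca') = 'acbccbca' -> palindrome confirmed.
Neighbouring characters ('x' / 'y') break symmetry, so it cannot extend further.
No longer palindromic substring exists; longest length = 8

8


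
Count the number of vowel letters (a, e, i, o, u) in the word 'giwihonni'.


Scanning each character of 'giwihonni':
  Position 1: 'g' -> consonant (running count: 0)
  Position 2: 'i' -> vowel (running count: 1)
  Position 3: 'w' -> consonant (running count: 1)
  Position 4: 'i' -> vowel (running count: 2)
  Position 5: 'h' -> consonant (running count: 2)
  Position 6: 'o' -> vowel (running count: 3)
  Position 7: 'n' -> consonant (running count: 3)
  Position 8: 'n' -> consonant (running count: 3)
  Position 9: 'i' -> vowel (running count: 4)
Total vowels: 4

4


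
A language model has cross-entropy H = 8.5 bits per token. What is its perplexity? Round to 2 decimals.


Perplexity formula: PP = 2^H
H = 8.5
PP = 2^8.5
Decompose: 2^8.5 = 2^8 * 2^0.5 = 2^8 * sqrt(2)
2^8 = 256, sqrt(2) ~ 1.4142136
PP ~ 256 * 1.4142136 = 362.0386816
Rounded to 2 decimals: 362.04

362.04


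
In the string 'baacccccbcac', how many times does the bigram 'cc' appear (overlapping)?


Scanning 'baacccccbcac' for bigram 'cc':
  Position 0: 'ba' -> no
  Position 1: 'aa' -> no
  Position 2: 'ac' -> no
  Position 3: 'cc' -> MATCH
  Position 4: 'cc' -> MATCH
  Position 5: 'cc' -> MATCH
  Position 6: 'cc' -> MATCH
  Position 7: 'cb' -> no
  Position 8: 'bc' -> no
  Position 9: 'ca' -> no
  Position 10: 'ac' -> no
Total matches: 4

4


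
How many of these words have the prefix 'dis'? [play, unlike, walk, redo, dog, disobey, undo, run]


Checking each word for prefix 'dis':
  'play' -> no (count: 0)
  'unlike' -> no (count: 0)
  'walk' -> no (count: 0)
  'redo' -> no (count: 0)
  'dog' -> no (count: 0)
  'disobey' -> YES, starts with 'dis' (count: 1)
  'undo' -> no (count: 1)
  'run' -> no (count: 1)
Total with prefix 'dis': 1

1


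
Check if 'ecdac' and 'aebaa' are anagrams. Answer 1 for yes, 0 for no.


Sort characters of 'ecdac': 'accde'
Sort characters of 'aebaa': 'aaabe'
Sorted forms differ -> they are NOT anagrams
Result: 0

0


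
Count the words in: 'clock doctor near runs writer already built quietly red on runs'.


Counting words by splitting on spaces:
  Word 1: 'clock'
  Word 2: 'doctor'
  Word 3: 'near'
  Word 4: 'runs'
  Word 5: 'writer'
  Word 6: 'already'
  Word 7: 'built'
  Word 8: 'quietly'
  Word 9: 'red'
  Word 10: 'on'
  Word 11: 'runs'
Total words: 11

11


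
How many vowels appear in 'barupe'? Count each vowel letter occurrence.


Scanning each character of 'barupe':
  Position 1: 'b' -> consonant (running count: 0)
  Position 2: 'a' -> vowel (running count: 1)
  Position 3: 'r' -> consonant (running count: 1)
  Position 4: 'u' -> vowel (running count: 2)
  Position 5: 'p' -> consonant (running count: 2)
  Position 6: 'e' -> vowel (running count: 3)
Total vowels: 3

3


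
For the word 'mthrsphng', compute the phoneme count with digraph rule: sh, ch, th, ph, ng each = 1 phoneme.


Parsing 'mthrsphng' greedily, digraphs first:
  'm' -> consonant phoneme (phonemes so far: 1)
  'th' -> digraph (1 consonant phoneme) (phonemes so far: 2)
  'r' -> consonant phoneme (phonemes so far: 3)
  's' -> consonant phoneme (phonemes so far: 4)
  'ph' -> digraph (1 consonant phoneme) (phonemes so far: 5)
  'ng' -> digraph (1 consonant phoneme) (phonemes so far: 6)
Total phonemes: 6

6


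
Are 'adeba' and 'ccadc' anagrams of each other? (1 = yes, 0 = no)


Sort characters of 'adeba': 'aabde'
Sort characters of 'ccadc': 'acccd'
Sorted forms differ -> they are NOT anagrams
Result: 0

0


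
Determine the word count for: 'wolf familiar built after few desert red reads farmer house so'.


Counting words by splitting on spaces:
  Word 1: 'wolf'
  Word 2: 'familiar'
  Word 3: 'built'
  Word 4: 'after'
  Word 5: 'few'
  Word 6: 'desert'
  Word 7: 'red'
  Word 8: 'reads'
  Word 9: 'farmer'
  Word 10: 'house'
  Word 11: 'so'
Total words: 11

11


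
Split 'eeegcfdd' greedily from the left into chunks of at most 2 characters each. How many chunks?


'eeegcfdd' has 8 characters.
Chunking with max size 2:
  Chunk 1: 'ee' (positions 0-1)
  Chunk 2: 'eg' (positions 2-3)
  Chunk 3: 'cf' (positions 4-5)
  Chunk 4: 'dd' (positions 6-7)
Total chunks: ceil(8 / 2) = 4

4


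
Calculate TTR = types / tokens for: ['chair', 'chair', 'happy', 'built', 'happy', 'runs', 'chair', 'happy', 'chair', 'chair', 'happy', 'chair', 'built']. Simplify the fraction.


Tokens: 13
Unique types: ('built', 'chair', 'happy', 'runs') = 4
TTR = 4/13
Already in lowest terms.

4/13


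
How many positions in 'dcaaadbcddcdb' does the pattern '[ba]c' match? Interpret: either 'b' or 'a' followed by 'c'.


Pattern: [ba]c means either 'b' or 'a' followed by 'c'.
Scanning 'dcaaadbcddcdb' position-by-position:
  Pos 0: window 'dc' -> no
  Pos 1: window 'ca' -> no
  Pos 2: window 'aa' -> no
  Pos 3: window 'aa' -> no
  Pos 4: window 'ad' -> no
  Pos 5: window 'db' -> no
  Pos 6: window 'bc' -> MATCH
  Pos 7: window 'cd' -> no
  Pos 8: window 'dd' -> no
  Pos 9: window 'dc' -> no
  Pos 10: window 'cd' -> no
  Pos 11: window 'db' -> no
  Pos 12: window 'b' -> no
Total matches: 1

1


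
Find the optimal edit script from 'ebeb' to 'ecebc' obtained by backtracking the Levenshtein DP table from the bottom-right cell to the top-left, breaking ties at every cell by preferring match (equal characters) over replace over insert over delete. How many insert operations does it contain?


Edit distance = 2. Backtracking from cell (4, 5) with preference match > replace > insert > delete,
then listing the resulting alignment 'ebeb' -> 'ecebc' left to right:
  Step 1: keep 'e'
  Step 2: replace b->c
  Step 3: keep 'e'
  Step 4: keep 'b'
  Step 5: insert 'c' [insertion #1]
Total insertions: 1

1


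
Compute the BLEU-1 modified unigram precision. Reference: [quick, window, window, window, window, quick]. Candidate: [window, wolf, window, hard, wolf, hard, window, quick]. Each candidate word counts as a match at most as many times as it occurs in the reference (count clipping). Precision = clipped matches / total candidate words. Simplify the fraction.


Reference word counts: {'quick': 2, 'window': 4}
Checking each candidate word (with clipping):
  'window' -> in reference (ref count 4, used 1/4) -> match (matches: 1)
  'wolf' -> not in reference -> no match (matches: 1)
  'window' -> in reference (ref count 4, used 2/4) -> match (matches: 2)
  'hard' -> not in reference -> no match (matches: 2)
  'wolf' -> not in reference -> no match (matches: 2)
  'hard' -> not in reference -> no match (matches: 2)
  'window' -> in reference (ref count 4, used 3/4) -> match (matches: 3)
  'quick' -> in reference (ref count 2, used 1/2) -> match (matches: 4)
Clipped matches: 4, Candidate length: 8
Precision = 4/8 = 1/2

1/2


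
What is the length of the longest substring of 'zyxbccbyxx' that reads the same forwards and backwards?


Scanning 'zyxbccbyxx' for palindromic substrings.
Substring at positions 3-6: 'bccb'.
Check: reverse('bccb') = 'bccb' -> palindrome confirmed.
Neighbouring characters ('x' / 'y') break symmetry, so it cannot extend further.
No longer palindromic substring exists; longest length = 4

4


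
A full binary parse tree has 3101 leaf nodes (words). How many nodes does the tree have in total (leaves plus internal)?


Leaf nodes (terminals): 3101
Internal nodes = n - 1 = 3101 - 1 = 3100
Total = leaves + internal = 3101 + 3100 = 6201

6201


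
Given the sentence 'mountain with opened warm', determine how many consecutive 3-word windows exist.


Word trigrams from [4] words:
  Trigram 1: (mountain with opened)
  Trigram 2: (with opened warm)
Total word trigrams: 4 - 2 = 2

2


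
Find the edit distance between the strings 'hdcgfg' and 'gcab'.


Building DP table for s1='hdcgfg' (len 6) and s2='gcab' (len 4):
       g  c  a  b
    0  1  2  3  4
  h 1  1  2  3  4
  d 2  2  2  3  4
  c 3  3  2  3  4
  g 4  3  3  3  4
  f 5  4  4  4  4
  g 6  5  5  5  5
Edit distance = dp[6][4] = 5

5


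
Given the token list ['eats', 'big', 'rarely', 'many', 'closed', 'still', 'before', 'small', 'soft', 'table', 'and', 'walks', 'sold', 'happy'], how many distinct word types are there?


Listing all tokens and tracking unique types:
  Token 1: 'eats' -> NEW (unique so far: 1)
  Token 2: 'big' -> NEW (unique so far: 2)
  Token 3: 'rarely' -> NEW (unique so far: 3)
  Token 4: 'many' -> NEW (unique so far: 4)
  Token 5: 'closed' -> NEW (unique so far: 5)
  Token 6: 'still' -> NEW (unique so far: 6)
  Token 7: 'before' -> NEW (unique so far: 7)
  Token 8: 'small' -> NEW (unique so far: 8)
  Token 9: 'soft' -> NEW (unique so far: 9)
  Token 10: 'table' -> NEW (unique so far: 10)
  Token 11: 'and' -> NEW (unique so far: 11)
  Token 12: 'walks' -> NEW (unique so far: 12)
  Token 13: 'sold' -> NEW (unique so far: 13)
  Token 14: 'happy' -> NEW (unique so far: 14)
Unique types: ('and', 'before', 'big', 'closed', 'eats', 'happy', 'many', 'rarely', 'small', 'soft', 'sold', 'still', 'table', 'walks')
Vocabulary size: 14

14


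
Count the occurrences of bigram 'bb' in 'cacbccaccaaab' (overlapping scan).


Scanning 'cacbccaccaaab' for bigram 'bb':
  Position 0: 'ca' -> no
  Position 1: 'ac' -> no
  Position 2: 'cb' -> no
  Position 3: 'bc' -> no
  Position 4: 'cc' -> no
  Position 5: 'ca' -> no
  Position 6: 'ac' -> no
  Position 7: 'cc' -> no
  Position 8: 'ca' -> no
  Position 9: 'aa' -> no
  Position 10: 'aa' -> no
  Position 11: 'ab' -> no
Total matches: 0

0


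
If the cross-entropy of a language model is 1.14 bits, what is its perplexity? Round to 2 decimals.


Perplexity formula: PP = 2^H
H = 1.14
PP = 2^1.14
Decompose: 2^1.14 = 2^1 * 2^0.14
2^1 = 2, 2^0.14 ~ 1.1019051
PP ~ 2 * 1.1019051 = 2.2038102
Rounded to 2 decimals: 2.20

2.20


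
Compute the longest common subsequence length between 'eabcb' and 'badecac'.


DP table for LCS of 'eabcb' and 'badecac':
       b  a  d  e  c  a  c
    0  0  0  0  0  0  0  0
  e 0  0  0  0  1  1  1  1
  a 0  0  1  1  1  1  2  2
  b 0  1  1  1  1  1  2  2
  c 0  1  1  1  1  2  2  3
  b 0  1  1  1  1  2  2  3
LCS: 'eac'
LCS length = 3

3


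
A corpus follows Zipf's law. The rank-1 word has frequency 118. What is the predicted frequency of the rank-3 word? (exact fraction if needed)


Zipf's law: freq(rank) = f1 / rank
f1 = 118, rank = 3
freq = 118 / 3
GCD(118, 3) = 1
Simplified: 118/3

118/3


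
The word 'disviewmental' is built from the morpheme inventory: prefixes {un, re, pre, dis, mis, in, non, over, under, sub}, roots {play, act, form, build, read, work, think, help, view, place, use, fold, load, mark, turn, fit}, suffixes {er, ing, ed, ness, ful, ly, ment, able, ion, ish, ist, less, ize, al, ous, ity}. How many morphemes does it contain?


Segmenting 'disviewmental' against the inventory:
  'dis' -> prefix (morpheme 1)
  'view' -> root (morpheme 2)
  'ment' -> suffix (morpheme 3)
  'al' -> suffix (morpheme 4)
Total morphemes: 4

4


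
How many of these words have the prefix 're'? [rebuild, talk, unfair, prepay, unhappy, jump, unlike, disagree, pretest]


Checking each word for prefix 're':
  'rebuild' -> YES, starts with 're' (count: 1)
  'talk' -> no (count: 1)
  'unfair' -> no (count: 1)
  'prepay' -> no (count: 1)
  'unhappy' -> no (count: 1)
  'jump' -> no (count: 1)
  'unlike' -> no (count: 1)
  'disagree' -> no (count: 1)
  'pretest' -> no (count: 1)
Total with prefix 're': 1

1


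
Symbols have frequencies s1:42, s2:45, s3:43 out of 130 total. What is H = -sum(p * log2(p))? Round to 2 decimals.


Computing entropy H = -sum(p_i * log2(p_i)):
  s1: p = 42/130 = 0.3231, -p*log2(p) = 0.5266
  s2: p = 45/130 = 0.3462, -p*log2(p) = 0.5298
  s3: p = 43/130 = 0.3308, -p*log2(p) = 0.5279
H = sum of terms = 1.5843
Rounded to 2 decimals: 1.58

1.58


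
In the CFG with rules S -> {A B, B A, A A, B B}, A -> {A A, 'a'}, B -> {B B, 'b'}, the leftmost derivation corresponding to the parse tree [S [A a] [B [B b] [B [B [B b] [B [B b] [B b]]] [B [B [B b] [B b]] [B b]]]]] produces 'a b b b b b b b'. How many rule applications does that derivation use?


Every bracketed nonterminal node [X ...] in the tree is produced by exactly one rule application.
Reading the tree off as a leftmost derivation:
  Step 1: S  =>  A B   (applied S -> A B)
  Step 2: A B  =>  a B   (applied A -> a)
  Step 3: a B  =>  a B B   (applied B -> B B)
  Step 4: a B B  =>  a b B   (applied B -> b)
  Step 5: a b B  =>  a b B B   (applied B -> B B)
  Step 6: a b B B  =>  a b B B B   (applied B -> B B)
  Step 7: a b B B B  =>  a b b B B   (applied B -> b)
  Step 8: a b b B B  =>  a b b B B B   (applied B -> B B)
  Step 9: a b b B B B  =>  a b b b B B   (applied B -> b)
  Step 10: a b b b B B  =>  a b b b b B   (applied B -> b)
  Step 11: a b b b b B  =>  a b b b b B B   (applied B -> B B)
  Step 12: a b b b b B B  =>  a b b b b B B B   (applied B -> B B)
  Step 13: a b b b b B B B  =>  a b b b b b B B   (applied B -> b)
  Step 14: a b b b b b B B  =>  a b b b b b b B   (applied B -> b)
  Step 15: a b b b b b b B  =>  a b b b b b b b   (applied B -> b)
Final yield: a b b b b b b b
Total rewrite steps: 15

15


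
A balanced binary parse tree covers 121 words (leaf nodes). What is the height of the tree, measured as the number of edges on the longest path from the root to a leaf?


In a balanced binary tree with n leaves the deepest leaf is ceil(log2(n)) edges below the root.
log2(121) = 6.9189
ceil(6.9189) = 7
height (edges) = 7

7


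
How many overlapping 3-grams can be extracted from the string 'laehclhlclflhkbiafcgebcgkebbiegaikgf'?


String 'laehclhlclflhkbiafcgebcgkebbiegaikgf' has length L = 36.
Number of overlapping n-grams = L - n + 1
Substituting: 36 - 3 + 1 = 34

34


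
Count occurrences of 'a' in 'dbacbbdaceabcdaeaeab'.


Scanning 'dbacbbdaceabcdaeaeab' for 'a':
  Position 2: 'a' -> MATCH (count: 1)
  Position 7: 'a' -> MATCH (count: 2)
  Position 10: 'a' -> MATCH (count: 3)
  Position 14: 'a' -> MATCH (count: 4)
  Position 16: 'a' -> MATCH (count: 5)
  Position 18: 'a' -> MATCH (count: 6)
Total occurrences of 'a': 6

6


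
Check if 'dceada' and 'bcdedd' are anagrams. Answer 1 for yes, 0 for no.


Sort characters of 'dceada': 'aacdde'
Sort characters of 'bcdedd': 'bcddde'
Sorted forms differ -> they are NOT anagrams
Result: 0

0


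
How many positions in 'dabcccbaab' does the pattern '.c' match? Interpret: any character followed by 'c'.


Pattern: .c means any character followed by 'c'.
Scanning 'dabcccbaab' position-by-position:
  Pos 0: window 'da' -> no
  Pos 1: window 'ab' -> no
  Pos 2: window 'bc' -> MATCH
  Pos 3: window 'cc' -> MATCH
  Pos 4: window 'cc' -> MATCH
  Pos 5: window 'cb' -> no
  Pos 6: window 'ba' -> no
  Pos 7: window 'aa' -> no
  Pos 8: window 'ab' -> no
  Pos 9: window 'b' -> no
Total matches: 3

3


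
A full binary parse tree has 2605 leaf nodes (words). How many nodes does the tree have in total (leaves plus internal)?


Leaf nodes (terminals): 2605
Internal nodes = n - 1 = 2605 - 1 = 2604
Total = leaves + internal = 2605 + 2604 = 5209

5209


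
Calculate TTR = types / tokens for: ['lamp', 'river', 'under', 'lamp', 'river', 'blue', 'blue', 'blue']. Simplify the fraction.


Tokens: 8
Unique types: ('blue', 'lamp', 'river', 'under') = 4
TTR = 4/8
Simplify: divide both by 4 -> 1/2
TTR = 1/2

1/2


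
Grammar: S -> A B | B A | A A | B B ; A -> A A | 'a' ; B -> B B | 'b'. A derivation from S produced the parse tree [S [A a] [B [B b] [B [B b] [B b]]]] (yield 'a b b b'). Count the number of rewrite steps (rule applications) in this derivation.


Every bracketed nonterminal node [X ...] in the tree is produced by exactly one rule application.
Reading the tree off as a leftmost derivation:
  Step 1: S  =>  A B   (applied S -> A B)
  Step 2: A B  =>  a B   (applied A -> a)
  Step 3: a B  =>  a B B   (applied B -> B B)
  Step 4: a B B  =>  a b B   (applied B -> b)
  Step 5: a b B  =>  a b B B   (applied B -> B B)
  Step 6: a b B B  =>  a b b B   (applied B -> b)
  Step 7: a b b B  =>  a b b b   (applied B -> b)
Final yield: a b b b
Total rewrite steps: 7

7


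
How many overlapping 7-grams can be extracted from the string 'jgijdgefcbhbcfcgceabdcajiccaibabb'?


String 'jgijdgefcbhbcfcgceabdcajiccaibabb' has length L = 33.
Number of overlapping n-grams = L - n + 1
Substituting: 33 - 7 + 1 = 27

27


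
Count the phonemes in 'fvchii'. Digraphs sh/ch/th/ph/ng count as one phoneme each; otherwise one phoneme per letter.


Parsing 'fvchii' greedily, digraphs first:
  'f' -> consonant phoneme (phonemes so far: 1)
  'v' -> consonant phoneme (phonemes so far: 2)
  'ch' -> digraph (1 consonant phoneme) (phonemes so far: 3)
  'i' -> vowel phoneme (phonemes so far: 4)
  'i' -> vowel phoneme (phonemes so far: 5)
Total phonemes: 5

5


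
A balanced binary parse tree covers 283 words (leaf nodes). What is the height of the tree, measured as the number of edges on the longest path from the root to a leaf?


In a balanced binary tree with n leaves the deepest leaf is ceil(log2(n)) edges below the root.
log2(283) = 8.1447
ceil(8.1447) = 9
height (edges) = 9

9


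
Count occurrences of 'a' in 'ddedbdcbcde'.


Scanning 'ddedbdcbcde' for 'a':
  No matches found.
Total occurrences of 'a': 0

0


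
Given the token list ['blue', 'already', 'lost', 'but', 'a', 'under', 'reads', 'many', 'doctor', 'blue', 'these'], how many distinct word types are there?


Listing all tokens and tracking unique types:
  Token 1: 'blue' -> NEW (unique so far: 1)
  Token 2: 'already' -> NEW (unique so far: 2)
  Token 3: 'lost' -> NEW (unique so far: 3)
  Token 4: 'but' -> NEW (unique so far: 4)
  Token 5: 'a' -> NEW (unique so far: 5)
  Token 6: 'under' -> NEW (unique so far: 6)
  Token 7: 'reads' -> NEW (unique so far: 7)
  Token 8: 'many' -> NEW (unique so far: 8)
  Token 9: 'doctor' -> NEW (unique so far: 9)
  Token 10: 'blue' -> duplicate (unique so far: 9)
  Token 11: 'these' -> NEW (unique so far: 10)
Unique types: ('a', 'already', 'blue', 'but', 'doctor', 'lost', 'many', 'reads', 'these', 'under')
Vocabulary size: 10

10


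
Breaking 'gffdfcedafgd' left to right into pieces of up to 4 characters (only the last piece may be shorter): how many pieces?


'gffdfcedafgd' has 12 characters.
Chunking with max size 4:
  Chunk 1: 'gffd' (positions 0-3)
  Chunk 2: 'fced' (positions 4-7)
  Chunk 3: 'afgd' (positions 8-11)
Total chunks: ceil(12 / 4) = 3

3


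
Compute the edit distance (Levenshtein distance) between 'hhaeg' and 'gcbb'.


Building DP table for s1='hhaeg' (len 5) and s2='gcbb' (len 4):
       g  c  b  b
    0  1  2  3  4
  h 1  1  2  3  4
  h 2  2  2  3  4
  a 3  3  3  3  4
  e 4  4  4  4  4
  g 5  4  5  5  5
Edit distance = dp[5][4] = 5

5


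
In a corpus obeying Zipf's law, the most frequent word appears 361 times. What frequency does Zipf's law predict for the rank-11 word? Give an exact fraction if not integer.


Zipf's law: freq(rank) = f1 / rank
f1 = 361, rank = 11
freq = 361 / 11
GCD(361, 11) = 1
Simplified: 361/11

361/11


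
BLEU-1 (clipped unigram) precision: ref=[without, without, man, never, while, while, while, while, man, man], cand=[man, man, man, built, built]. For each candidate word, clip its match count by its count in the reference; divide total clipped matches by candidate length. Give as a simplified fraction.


Reference word counts: {'man': 3, 'never': 1, 'while': 4, 'without': 2}
Checking each candidate word (with clipping):
  'man' -> in reference (ref count 3, used 1/3) -> match (matches: 1)
  'man' -> in reference (ref count 3, used 2/3) -> match (matches: 2)
  'man' -> in reference (ref count 3, used 3/3) -> match (matches: 3)
  'built' -> not in reference -> no match (matches: 3)
  'built' -> not in reference -> no match (matches: 3)
Clipped matches: 3, Candidate length: 5
Precision = 3/5

3/5


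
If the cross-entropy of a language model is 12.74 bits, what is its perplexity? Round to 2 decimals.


Perplexity formula: PP = 2^H
H = 12.74
PP = 2^12.74
Decompose: 2^12.74 = 2^12 * 2^0.74
2^12 = 4096, 2^0.74 ~ 1.6701758
PP ~ 4096 * 1.6701758 = 6841.0400768
Rounded to 2 decimals: 6841.04

6841.04


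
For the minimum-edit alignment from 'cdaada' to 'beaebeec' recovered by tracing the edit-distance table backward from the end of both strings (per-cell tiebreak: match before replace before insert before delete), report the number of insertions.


Edit distance = 7. Backtracking from cell (6, 8) with preference match > replace > insert > delete,
then listing the resulting alignment 'cdaada' -> 'beaebeec' left to right:
  Step 1: replace c->b
  Step 2: replace d->e
  Step 3: keep 'a'
  Step 4: insert 'e' [insertion #1]
  Step 5: insert 'b' [insertion #2]
  Step 6: replace a->e
  Step 7: replace d->e
  Step 8: replace a->c
Total insertions: 2

2


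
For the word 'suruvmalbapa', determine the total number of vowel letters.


Scanning each character of 'suruvmalbapa':
  Position 1: 's' -> consonant (running count: 0)
  Position 2: 'u' -> vowel (running count: 1)
  Position 3: 'r' -> consonant (running count: 1)
  Position 4: 'u' -> vowel (running count: 2)
  Position 5: 'v' -> consonant (running count: 2)
  Position 6: 'm' -> consonant (running count: 2)
  Position 7: 'a' -> vowel (running count: 3)
  Position 8: 'l' -> consonant (running count: 3)
  Position 9: 'b' -> consonant (running count: 3)
  Position 10: 'a' -> vowel (running count: 4)
  Position 11: 'p' -> consonant (running count: 4)
  Position 12: 'a' -> vowel (running count: 5)
Total vowels: 5

5


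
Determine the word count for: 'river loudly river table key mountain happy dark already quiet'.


Counting words by splitting on spaces:
  Word 1: 'river'
  Word 2: 'loudly'
  Word 3: 'river'
  Word 4: 'table'
  Word 5: 'key'
  Word 6: 'mountain'
  Word 7: 'happy'
  Word 8: 'dark'
  Word 9: 'already'
  Word 10: 'quiet'
Total words: 10

10


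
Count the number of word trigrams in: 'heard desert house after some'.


Word trigrams from [5] words:
  Trigram 1: (heard desert house)
  Trigram 2: (desert house after)
  Trigram 3: (house after some)
Total word trigrams: 5 - 2 = 3

3


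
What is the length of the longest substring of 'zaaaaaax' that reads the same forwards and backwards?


Scanning 'zaaaaaax' for palindromic substrings.
Substring at positions 1-6: 'aaaaaa'.
Check: reverse('aaaaaa') = 'aaaaaa' -> palindrome confirmed.
Neighbouring characters ('z' / 'x') break symmetry, so it cannot extend further.
No longer palindromic substring exists; longest length = 6

6


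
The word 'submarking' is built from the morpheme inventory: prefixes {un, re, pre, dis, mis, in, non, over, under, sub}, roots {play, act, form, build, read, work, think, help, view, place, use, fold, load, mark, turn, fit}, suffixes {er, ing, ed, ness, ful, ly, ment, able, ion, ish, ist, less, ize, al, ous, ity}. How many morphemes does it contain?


Segmenting 'submarking' against the inventory:
  'sub' -> prefix (morpheme 1)
  'mark' -> root (morpheme 2)
  'ing' -> suffix (morpheme 3)
Total morphemes: 3

3


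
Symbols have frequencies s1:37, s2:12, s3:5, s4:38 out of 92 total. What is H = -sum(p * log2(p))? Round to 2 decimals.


Computing entropy H = -sum(p_i * log2(p_i)):
  s1: p = 37/92 = 0.4022, -p*log2(p) = 0.5285
  s2: p = 12/92 = 0.1304, -p*log2(p) = 0.3833
  s3: p = 5/92 = 0.0543, -p*log2(p) = 0.2283
  s4: p = 38/92 = 0.4130, -p*log2(p) = 0.5269
H = sum of terms = 1.6670
Rounded to 2 decimals: 1.67

1.67


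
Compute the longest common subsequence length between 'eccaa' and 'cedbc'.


DP table for LCS of 'eccaa' and 'cedbc':
       c  e  d  b  c
    0  0  0  0  0  0
  e 0  0  1  1  1  1
  c 0  1  1  1  1  2
  c 0  1  1  1  1  2
  a 0  1  1  1  1  2
  a 0  1  1  1  1  2
LCS: 'ec'
LCS length = 2

2


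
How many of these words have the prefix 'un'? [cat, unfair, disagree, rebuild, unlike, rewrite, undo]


Checking each word for prefix 'un':
  'cat' -> no (count: 0)
  'unfair' -> YES, starts with 'un' (count: 1)
  'disagree' -> no (count: 1)
  'rebuild' -> no (count: 1)
  'unlike' -> YES, starts with 'un' (count: 2)
  'rewrite' -> no (count: 2)
  'undo' -> YES, starts with 'un' (count: 3)
Total with prefix 'un': 3

3


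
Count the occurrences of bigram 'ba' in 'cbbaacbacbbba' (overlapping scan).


Scanning 'cbbaacbacbbba' for bigram 'ba':
  Position 0: 'cb' -> no
  Position 1: 'bb' -> no
  Position 2: 'ba' -> MATCH
  Position 3: 'aa' -> no
  Position 4: 'ac' -> no
  Position 5: 'cb' -> no
  Position 6: 'ba' -> MATCH
  Position 7: 'ac' -> no
  Position 8: 'cb' -> no
  Position 9: 'bb' -> no
  Position 10: 'bb' -> no
  Position 11: 'ba' -> MATCH
Total matches: 3

3


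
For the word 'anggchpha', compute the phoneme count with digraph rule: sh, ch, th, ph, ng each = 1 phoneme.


Parsing 'anggchpha' greedily, digraphs first:
  'a' -> vowel phoneme (phonemes so far: 1)
  'ng' -> digraph (1 consonant phoneme) (phonemes so far: 2)
  'g' -> consonant phoneme (phonemes so far: 3)
  'ch' -> digraph (1 consonant phoneme) (phonemes so far: 4)
  'ph' -> digraph (1 consonant phoneme) (phonemes so far: 5)
  'a' -> vowel phoneme (phonemes so far: 6)
Total phonemes: 6

6


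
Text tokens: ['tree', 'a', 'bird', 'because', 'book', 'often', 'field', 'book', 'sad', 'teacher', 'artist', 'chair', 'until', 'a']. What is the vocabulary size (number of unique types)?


Listing all tokens and tracking unique types:
  Token 1: 'tree' -> NEW (unique so far: 1)
  Token 2: 'a' -> NEW (unique so far: 2)
  Token 3: 'bird' -> NEW (unique so far: 3)
  Token 4: 'because' -> NEW (unique so far: 4)
  Token 5: 'book' -> NEW (unique so far: 5)
  Token 6: 'often' -> NEW (unique so far: 6)
  Token 7: 'field' -> NEW (unique so far: 7)
  Token 8: 'book' -> duplicate (unique so far: 7)
  Token 9: 'sad' -> NEW (unique so far: 8)
  Token 10: 'teacher' -> NEW (unique so far: 9)
  Token 11: 'artist' -> NEW (unique so far: 10)
  Token 12: 'chair' -> NEW (unique so far: 11)
  Token 13: 'until' -> NEW (unique so far: 12)
  Token 14: 'a' -> duplicate (unique so far: 12)
Unique types: ('a', 'artist', 'because', 'bird', 'book', 'chair', 'field', 'often', 'sad', 'teacher', 'tree', 'until')
Vocabulary size: 12

12


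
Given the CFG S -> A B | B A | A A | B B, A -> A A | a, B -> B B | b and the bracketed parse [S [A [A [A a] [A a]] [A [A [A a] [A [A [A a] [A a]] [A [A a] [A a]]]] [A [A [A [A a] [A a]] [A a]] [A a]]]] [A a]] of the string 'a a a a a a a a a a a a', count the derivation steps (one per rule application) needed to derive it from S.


Every bracketed nonterminal node [X ...] in the tree is produced by exactly one rule application.
Reading the tree off as a leftmost derivation:
  Step 1: S  =>  A A   (applied S -> A A)
  Step 2: A A  =>  A A A   (applied A -> A A)
  Step 3: A A A  =>  A A A A   (applied A -> A A)
  Step 4: A A A A  =>  a A A A   (applied A -> a)
  Step 5: a A A A  =>  a a A A   (applied A -> a)
  Step 6: a a A A  =>  a a A A A   (applied A -> A A)
  Step 7: a a A A A  =>  a a A A A A   (applied A -> A A)
  Step 8: a a A A A A  =>  a a a A A A   (applied A -> a)
  Step 9: a a a A A A  =>  a a a A A A A   (applied A -> A A)
  Step 10: a a a A A A A  =>  a a a A A A A A   (applied A -> A A)
  Step 11: a a a A A A A A  =>  a a a a A A A A   (applied A -> a)
  Step 12: a a a a A A A A  =>  a a a a a A A A   (applied A -> a)
  Step 13: a a a a a A A A  =>  a a a a a A A A A   (applied A -> A A)
  Step 14: a a a a a A A A A  =>  a a a a a a A A A   (applied A -> a)
  Step 15: a a a a a a A A A  =>  a a a a a a a A A   (applied A -> a)
  Step 16: a a a a a a a A A  =>  a a a a a a a A A A   (applied A -> A A)
  Step 17: a a a a a a a A A A  =>  a a a a a a a A A A A   (applied A -> A A)
  Step 18: a a a a a a a A A A A  =>  a a a a a a a A A A A A   (applied A -> A A)
  Step 19: a a a a a a a A A A A A  =>  a a a a a a a a A A A A   (applied A -> a)
  Step 20: a a a a a a a a A A A A  =>  a a a a a a a a a A A A   (applied A -> a)
  Step 21: a a a a a a a a a A A A  =>  a a a a a a a a a a A A   (applied A -> a)
  Step 22: a a a a a a a a a a A A  =>  a a a a a a a a a a a A   (applied A -> a)
  Step 23: a a a a a a a a a a a A  =>  a a a a a a a a a a a a   (applied A -> a)
Final yield: a a a a a a a a a a a a
Total rewrite steps: 23

23


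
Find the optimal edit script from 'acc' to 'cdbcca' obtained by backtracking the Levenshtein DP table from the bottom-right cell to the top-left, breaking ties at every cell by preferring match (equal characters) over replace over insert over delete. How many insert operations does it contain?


Edit distance = 4. Backtracking from cell (3, 6) with preference match > replace > insert > delete,
then listing the resulting alignment 'acc' -> 'cdbcca' left to right:
  Step 1: insert 'c' [insertion #1]
  Step 2: insert 'd' [insertion #2]
  Step 3: replace a->b
  Step 4: keep 'c'
  Step 5: keep 'c'
  Step 6: insert 'a' [insertion #3]
Total insertions: 3

3


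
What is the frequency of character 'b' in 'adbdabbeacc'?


Scanning 'adbdabbeacc' for 'b':
  Position 2: 'b' -> MATCH (count: 1)
  Position 5: 'b' -> MATCH (count: 2)
  Position 6: 'b' -> MATCH (count: 3)
Total occurrences of 'b': 3

3


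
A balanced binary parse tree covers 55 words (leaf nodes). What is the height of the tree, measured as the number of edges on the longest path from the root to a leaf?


In a balanced binary tree with n leaves the deepest leaf is ceil(log2(n)) edges below the root.
log2(55) = 5.7814
ceil(5.7814) = 6
height (edges) = 6

6


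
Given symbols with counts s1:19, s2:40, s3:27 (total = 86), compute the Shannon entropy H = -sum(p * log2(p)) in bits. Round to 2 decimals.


Computing entropy H = -sum(p_i * log2(p_i)):
  s1: p = 19/86 = 0.2209, -p*log2(p) = 0.4813
  s2: p = 40/86 = 0.4651, -p*log2(p) = 0.5136
  s3: p = 27/86 = 0.3140, -p*log2(p) = 0.5247
H = sum of terms = 1.5196
Rounded to 2 decimals: 1.52

1.52


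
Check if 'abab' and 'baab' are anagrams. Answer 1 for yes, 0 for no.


Sort characters of 'abab': 'aabb'
Sort characters of 'baab': 'aabb'
Sorted forms match -> they ARE anagrams
Result: 1

1


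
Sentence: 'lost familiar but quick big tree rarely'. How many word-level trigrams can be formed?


Word trigrams from [7] words:
  Trigram 1: (lost familiar but)
  Trigram 2: (familiar but quick)
  Trigram 3: (but quick big)
  Trigram 4: (quick big tree)
  Trigram 5: (big tree rarely)
Total word trigrams: 7 - 2 = 5

5


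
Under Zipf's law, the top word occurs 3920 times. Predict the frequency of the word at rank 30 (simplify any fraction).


Zipf's law: freq(rank) = f1 / rank
f1 = 3920, rank = 30
freq = 3920 / 30
GCD(3920, 30) = 10
Simplified: 392/3

392/3


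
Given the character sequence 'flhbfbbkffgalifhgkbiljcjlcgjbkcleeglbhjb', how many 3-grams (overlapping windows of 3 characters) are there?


String 'flhbfbbkffgalifhgkbiljcjlcgjbkcleeglbhjb' has length L = 40.
Number of overlapping n-grams = L - n + 1
Substituting: 40 - 3 + 1 = 38

38


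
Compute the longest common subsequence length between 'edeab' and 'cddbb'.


DP table for LCS of 'edeab' and 'cddbb':
       c  d  d  b  b
    0  0  0  0  0  0
  e 0  0  0  0  0  0
  d 0  0  1  1  1  1
  e 0  0  1  1  1  1
  a 0  0  1  1  1  1
  b 0  0  1  1  2  2
LCS: 'db'
LCS length = 2

2


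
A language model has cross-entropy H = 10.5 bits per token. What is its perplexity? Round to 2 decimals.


Perplexity formula: PP = 2^H
H = 10.5
PP = 2^10.5
Decompose: 2^10.5 = 2^10 * 2^0.5 = 2^10 * sqrt(2)
2^10 = 1024, sqrt(2) ~ 1.4142136
PP ~ 1024 * 1.4142136 = 1448.1547264
Rounded to 2 decimals: 1448.15

1448.15


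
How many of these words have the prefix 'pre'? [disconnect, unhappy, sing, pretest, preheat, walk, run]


Checking each word for prefix 'pre':
  'disconnect' -> no (count: 0)
  'unhappy' -> no (count: 0)
  'sing' -> no (count: 0)
  'pretest' -> YES, starts with 'pre' (count: 1)
  'preheat' -> YES, starts with 'pre' (count: 2)
  'walk' -> no (count: 2)
  'run' -> no (count: 2)
Total with prefix 'pre': 2

2


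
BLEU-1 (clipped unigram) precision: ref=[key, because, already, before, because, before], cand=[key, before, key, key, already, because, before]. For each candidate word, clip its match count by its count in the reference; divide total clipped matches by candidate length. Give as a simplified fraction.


Reference word counts: {'already': 1, 'because': 2, 'before': 2, 'key': 1}
Checking each candidate word (with clipping):
  'key' -> in reference (ref count 1, used 1/1) -> match (matches: 1)
  'before' -> in reference (ref count 2, used 1/2) -> match (matches: 2)
  'key' -> ref count 1 already used up (1/1) -> clipped, no match (matches: 2)
  'key' -> ref count 1 already used up (1/1) -> clipped, no match (matches: 2)
  'already' -> in reference (ref count 1, used 1/1) -> match (matches: 3)
  'because' -> in reference (ref count 2, used 1/2) -> match (matches: 4)
  'before' -> in reference (ref count 2, used 2/2) -> match (matches: 5)
Clipped matches: 5, Candidate length: 7
Precision = 5/7

5/7


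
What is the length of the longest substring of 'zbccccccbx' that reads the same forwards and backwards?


Scanning 'zbccccccbx' for palindromic substrings.
Substring at positions 1-8: 'bccccccb'.
Check: reverse('bccccccb') = 'bccccccb' -> palindrome confirmed.
Neighbouring characters ('z' / 'x') break symmetry, so it cannot extend further.
No longer palindromic substring exists; longest length = 8

8


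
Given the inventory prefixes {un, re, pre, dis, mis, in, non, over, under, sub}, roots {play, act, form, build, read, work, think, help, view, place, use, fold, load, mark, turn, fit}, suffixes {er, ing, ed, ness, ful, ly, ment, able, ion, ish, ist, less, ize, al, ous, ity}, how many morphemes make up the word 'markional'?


Segmenting 'markional' against the inventory:
  'mark' -> root (morpheme 1)
  'ion' -> suffix (morpheme 2)
  'al' -> suffix (morpheme 3)
Total morphemes: 3

3


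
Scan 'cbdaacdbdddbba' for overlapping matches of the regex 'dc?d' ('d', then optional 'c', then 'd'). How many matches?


Pattern: dc?d means 'd', then optional 'c', then 'd'.
Scanning 'cbdaacdbdddbba' position-by-position:
  Pos 0: window 'cbd' -> no
  Pos 1: window 'bda' -> no
  Pos 2: window 'daa' -> no
  Pos 3: window 'aac' -> no
  Pos 4: window 'acd' -> no
  Pos 5: window 'cdb' -> no
  Pos 6: window 'dbd' -> no
  Pos 7: window 'bdd' -> no
  Pos 8: window 'ddd' -> MATCH
  Pos 9: window 'ddb' -> MATCH
  Pos 10: window 'dbb' -> no
  Pos 11: window 'bba' -> no
  Pos 12: window 'ba' -> no
  Pos 13: window 'a' -> no
Total matches: 2

2


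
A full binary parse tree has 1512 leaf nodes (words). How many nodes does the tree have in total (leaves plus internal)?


Leaf nodes (terminals): 1512
Internal nodes = n - 1 = 1512 - 1 = 1511
Total = leaves + internal = 1512 + 1511 = 3023

3023


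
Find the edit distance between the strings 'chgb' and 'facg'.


Building DP table for s1='chgb' (len 4) and s2='facg' (len 4):
       f  a  c  g
    0  1  2  3  4
  c 1  1  2  2  3
  h 2  2  2  3  3
  g 3  3  3  3  3
  b 4  4  4  4  4
Edit distance = dp[4][4] = 4

4


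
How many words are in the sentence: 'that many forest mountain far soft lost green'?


Counting words by splitting on spaces:
  Word 1: 'that'
  Word 2: 'many'
  Word 3: 'forest'
  Word 4: 'mountain'
  Word 5: 'far'
  Word 6: 'soft'
  Word 7: 'lost'
  Word 8: 'green'
Total words: 8

8


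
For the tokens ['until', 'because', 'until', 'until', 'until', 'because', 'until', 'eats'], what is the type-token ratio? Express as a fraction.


Tokens: 8
Unique types: ('because', 'eats', 'until') = 3
TTR = 3/8
Already in lowest terms.

3/8


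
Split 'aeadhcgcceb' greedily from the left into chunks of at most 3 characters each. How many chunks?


'aeadhcgcceb' has 11 characters.
Chunking with max size 3:
  Chunk 1: 'aea' (positions 0-2)
  Chunk 2: 'dhc' (positions 3-5)
  Chunk 3: 'gcc' (positions 6-8)
  Chunk 4: 'eb' (positions 9-10)
Total chunks: ceil(11 / 3) = 4

4


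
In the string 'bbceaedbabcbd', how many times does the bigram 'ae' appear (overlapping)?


Scanning 'bbceaedbabcbd' for bigram 'ae':
  Position 0: 'bb' -> no
  Position 1: 'bc' -> no
  Position 2: 'ce' -> no
  Position 3: 'ea' -> no
  Position 4: 'ae' -> MATCH
  Position 5: 'ed' -> no
  Position 6: 'db' -> no
  Position 7: 'ba' -> no
  Position 8: 'ab' -> no
  Position 9: 'bc' -> no
  Position 10: 'cb' -> no
  Position 11: 'bd' -> no
Total matches: 1

1
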